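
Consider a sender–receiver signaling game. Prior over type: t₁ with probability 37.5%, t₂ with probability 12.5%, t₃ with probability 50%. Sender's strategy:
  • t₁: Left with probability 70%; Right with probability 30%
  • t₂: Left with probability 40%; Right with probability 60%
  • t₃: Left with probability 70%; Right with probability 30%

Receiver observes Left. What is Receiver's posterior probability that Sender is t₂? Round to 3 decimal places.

P(Left) = 0.375·0.7 + 0.125·0.4 + 0.5·0.7 = 0.6625
P(t₂ | Left) = (0.125·0.4) / 0.6625 = 0.05 / 0.6625 = 0.0754717

0.075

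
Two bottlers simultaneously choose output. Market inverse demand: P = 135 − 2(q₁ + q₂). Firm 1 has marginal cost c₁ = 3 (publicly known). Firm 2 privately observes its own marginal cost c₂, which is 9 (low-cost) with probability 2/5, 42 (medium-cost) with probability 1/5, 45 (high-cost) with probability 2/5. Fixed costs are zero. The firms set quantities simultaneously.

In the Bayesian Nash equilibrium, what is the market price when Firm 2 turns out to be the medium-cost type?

Each type of Firm 2 best-responds to q₁; Firm 1 best-responds to the expected q₂ over Firm 2's types.
Firm 2 with cost c maximizes (135 − 2(q₁+q₂) − c)·q₂, giving q₂(c) = (135 − c − 2q₁)/4.
E[c₂] = 2/5·9 + 1/5·42 + 2/5·45 = 30
Firm 1's FOC against E[q₂] yields q₁ = (135 − 2·3 + E[c₂])/6 = (135 − 6 + 30)/6 = 26.5.
q₂(medium-cost) = 10, so P = 135 − 2·(26.5 + 10) = 62.

62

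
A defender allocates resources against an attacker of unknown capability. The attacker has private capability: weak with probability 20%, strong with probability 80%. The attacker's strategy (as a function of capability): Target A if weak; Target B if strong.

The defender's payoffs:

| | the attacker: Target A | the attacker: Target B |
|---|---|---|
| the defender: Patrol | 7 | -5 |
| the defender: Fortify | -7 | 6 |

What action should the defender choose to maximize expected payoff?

E[Patrol] = 0.2·(7) + 0.8·(-5) = -2.6
E[Fortify] = 0.2·(-7) + 0.8·(6) = 3.4
Best response: Fortify (3.4 is the largest).

Fortify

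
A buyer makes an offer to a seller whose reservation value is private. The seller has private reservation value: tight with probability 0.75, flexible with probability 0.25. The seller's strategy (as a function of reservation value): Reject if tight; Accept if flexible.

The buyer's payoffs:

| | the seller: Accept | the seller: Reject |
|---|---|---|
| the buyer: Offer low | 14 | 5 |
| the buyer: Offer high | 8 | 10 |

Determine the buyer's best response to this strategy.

Offer high

Compute the buyer's expected payoff for each action, taking the expectation over the seller's type.
E[Offer low] = 0.75·(5) + 0.25·(14) = 7.25
E[Offer high] = 0.75·(10) + 0.25·(8) = 9.5
Best response: Offer high (9.5 is the largest).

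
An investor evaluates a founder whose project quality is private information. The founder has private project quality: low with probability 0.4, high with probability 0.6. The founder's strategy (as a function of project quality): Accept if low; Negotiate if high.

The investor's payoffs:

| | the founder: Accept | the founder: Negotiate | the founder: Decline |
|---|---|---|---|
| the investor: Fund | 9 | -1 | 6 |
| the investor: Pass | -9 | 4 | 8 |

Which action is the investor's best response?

Compute the investor's expected payoff for each action, taking the expectation over the founder's type.
E[Fund] = 0.4·(9) + 0.6·(-1) = 3
E[Pass] = 0.4·(-9) + 0.6·(4) = -1.2
Best response: Fund (3 is the largest).

Fund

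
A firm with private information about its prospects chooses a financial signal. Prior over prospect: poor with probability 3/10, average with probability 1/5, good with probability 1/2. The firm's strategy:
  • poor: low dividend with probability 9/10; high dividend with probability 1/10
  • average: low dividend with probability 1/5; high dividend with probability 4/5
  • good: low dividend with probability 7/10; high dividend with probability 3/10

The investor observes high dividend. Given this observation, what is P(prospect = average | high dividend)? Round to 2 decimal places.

0.47

Apply Bayes' rule using the sender's strategy as the likelihood.
P(high dividend) = (3/10)·(1/10) + (1/5)·(4/5) + (1/2)·(3/10) = 17/50
P(average | high dividend) = ((1/5)·(4/5)) / (17/50) = (4/25) / (17/50) = 8/17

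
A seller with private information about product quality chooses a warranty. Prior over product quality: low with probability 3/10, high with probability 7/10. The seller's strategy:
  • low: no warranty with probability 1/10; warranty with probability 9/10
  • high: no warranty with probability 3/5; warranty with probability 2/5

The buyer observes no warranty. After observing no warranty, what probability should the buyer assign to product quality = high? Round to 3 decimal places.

0.933

P(no warranty) = (3/10)·(1/10) + (7/10)·(3/5) = 9/20
P(high | no warranty) = ((7/10)·(3/5)) / (9/20) = (21/50) / (9/20) = 14/15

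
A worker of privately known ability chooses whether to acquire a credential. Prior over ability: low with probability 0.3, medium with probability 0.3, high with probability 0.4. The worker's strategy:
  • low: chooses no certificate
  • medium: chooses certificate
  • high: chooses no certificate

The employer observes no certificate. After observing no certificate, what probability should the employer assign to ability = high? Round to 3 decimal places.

0.571

P(no certificate) = 0.3·1 + 0.3·0 + 0.4·1 = 0.7
P(high | no certificate) = (0.4·1) / 0.7 = 0.4 / 0.7 = 0.571429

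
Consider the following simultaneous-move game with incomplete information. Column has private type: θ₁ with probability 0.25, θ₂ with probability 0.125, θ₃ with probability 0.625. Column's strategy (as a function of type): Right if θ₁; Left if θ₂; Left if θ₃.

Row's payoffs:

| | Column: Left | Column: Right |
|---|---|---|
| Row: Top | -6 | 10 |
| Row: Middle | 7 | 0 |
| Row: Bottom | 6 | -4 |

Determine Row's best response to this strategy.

Middle

E[Top] = 0.25·(10) + 0.125·(-6) + 0.625·(-6) = -2
E[Middle] = 0.25·(0) + 0.125·(7) + 0.625·(7) = 5.25
E[Bottom] = 0.25·(-4) + 0.125·(6) + 0.625·(6) = 3.5
Best response: Middle (5.25 is the largest).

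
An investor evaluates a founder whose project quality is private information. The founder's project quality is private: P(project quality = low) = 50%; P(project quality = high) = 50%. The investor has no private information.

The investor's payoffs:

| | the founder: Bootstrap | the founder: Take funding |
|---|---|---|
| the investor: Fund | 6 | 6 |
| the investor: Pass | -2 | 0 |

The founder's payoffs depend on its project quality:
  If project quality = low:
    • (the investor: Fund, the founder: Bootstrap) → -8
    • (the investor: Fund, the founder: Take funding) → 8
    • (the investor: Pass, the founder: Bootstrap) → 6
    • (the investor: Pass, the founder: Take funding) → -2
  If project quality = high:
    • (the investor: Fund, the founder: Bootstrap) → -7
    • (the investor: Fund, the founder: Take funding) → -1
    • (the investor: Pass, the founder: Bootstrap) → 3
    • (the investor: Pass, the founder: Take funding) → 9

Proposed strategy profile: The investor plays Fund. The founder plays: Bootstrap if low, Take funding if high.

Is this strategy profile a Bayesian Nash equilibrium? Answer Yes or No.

The investor plays Fund: E[Fund] = 0.5·(6) + 0.5·(6) = 6; E[Pass] = -1. Best-responding. ✓
The founder (project quality low), facing Fund: Bootstrap gives -8, Take funding gives 8. Proposed Bootstrap is not best — profitable deviation exists. ✗
The founder (project quality high), facing Fund: Bootstrap gives -7, Take funding gives -1. Proposed Take funding is best. ✓

No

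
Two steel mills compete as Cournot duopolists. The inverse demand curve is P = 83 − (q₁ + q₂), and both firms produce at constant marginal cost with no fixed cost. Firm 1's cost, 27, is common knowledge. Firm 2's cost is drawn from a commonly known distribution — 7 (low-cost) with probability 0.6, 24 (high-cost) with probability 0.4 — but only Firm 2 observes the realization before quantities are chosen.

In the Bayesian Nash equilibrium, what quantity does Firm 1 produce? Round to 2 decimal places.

Firm 2 with cost c maximizes (83 − (q₁+q₂) − c)·q₂, giving q₂(c) = (83 − c − q₁)/2.
E[c₂] = 0.6·7 + 0.4·24 = 13.8
Firm 1's FOC against E[q₂] yields q₁ = (83 − 2·27 + E[c₂])/3 = (83 − 54 + 13.8)/3 = 14.2667.

14.27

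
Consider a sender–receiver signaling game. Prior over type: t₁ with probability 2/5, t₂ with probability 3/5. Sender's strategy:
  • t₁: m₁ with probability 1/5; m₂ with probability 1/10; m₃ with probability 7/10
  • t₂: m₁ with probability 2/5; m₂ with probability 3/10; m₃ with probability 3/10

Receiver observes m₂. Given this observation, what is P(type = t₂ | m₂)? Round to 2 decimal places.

0.82

P(m₂) = (2/5)·(1/10) + (3/5)·(3/10) = 11/50
P(t₂ | m₂) = ((3/5)·(3/10)) / (11/50) = (9/50) / (11/50) = 9/11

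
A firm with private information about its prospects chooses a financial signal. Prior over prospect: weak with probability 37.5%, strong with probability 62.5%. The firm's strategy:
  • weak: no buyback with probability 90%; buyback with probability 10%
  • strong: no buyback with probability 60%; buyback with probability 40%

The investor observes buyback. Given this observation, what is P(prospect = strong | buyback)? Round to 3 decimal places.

P(buyback) = 0.375·0.1 + 0.625·0.4 = 0.2875
P(strong | buyback) = (0.625·0.4) / 0.2875 = 0.25 / 0.2875 = 0.869565

0.870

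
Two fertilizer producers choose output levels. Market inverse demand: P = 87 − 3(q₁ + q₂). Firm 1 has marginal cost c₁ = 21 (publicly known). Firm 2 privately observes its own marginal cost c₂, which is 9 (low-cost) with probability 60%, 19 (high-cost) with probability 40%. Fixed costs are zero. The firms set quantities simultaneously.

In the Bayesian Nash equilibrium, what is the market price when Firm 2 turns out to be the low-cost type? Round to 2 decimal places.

Type-c best response for Firm 2: q₂(c) = (87 − c)/6 − q₁/2.
Firm 1 maximizes expected profit; its first-order condition is 87 − 6q₁ − 3E[q₂] − 21 = 0.
Substituting E[q₂] and solving: E[c₂] = 13, so q₁ = (87 − 2·21 + 13)/9 = 6.44444.
q₂(low-cost) = 9.77778, so P = 87 − 3·(6.44444 + 9.77778) = 38.3333.

38.33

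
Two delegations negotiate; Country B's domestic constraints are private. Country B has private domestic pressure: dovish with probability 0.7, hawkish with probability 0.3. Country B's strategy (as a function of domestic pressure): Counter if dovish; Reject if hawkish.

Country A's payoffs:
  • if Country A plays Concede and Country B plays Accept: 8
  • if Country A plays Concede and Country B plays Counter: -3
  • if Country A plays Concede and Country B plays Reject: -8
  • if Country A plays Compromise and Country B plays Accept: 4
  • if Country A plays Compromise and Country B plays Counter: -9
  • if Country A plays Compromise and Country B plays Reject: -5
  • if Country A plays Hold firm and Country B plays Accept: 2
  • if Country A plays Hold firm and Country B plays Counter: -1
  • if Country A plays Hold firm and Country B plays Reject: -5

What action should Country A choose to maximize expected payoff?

E[Concede] = 0.7·(-3) + 0.3·(-8) = -4.5
E[Compromise] = 0.7·(-9) + 0.3·(-5) = -7.8
E[Hold firm] = 0.7·(-1) + 0.3·(-5) = -2.2
Best response: Hold firm (-2.2 is the largest).

Hold firm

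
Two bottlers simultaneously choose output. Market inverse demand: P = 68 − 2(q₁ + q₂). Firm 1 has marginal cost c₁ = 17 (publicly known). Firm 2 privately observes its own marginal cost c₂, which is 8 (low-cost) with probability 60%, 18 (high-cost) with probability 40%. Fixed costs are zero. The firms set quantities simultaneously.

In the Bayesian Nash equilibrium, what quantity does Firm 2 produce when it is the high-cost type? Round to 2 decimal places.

Firm 2 with cost c maximizes (68 − 2(q₁+q₂) − c)·q₂, giving q₂(c) = (68 − c − 2q₁)/4.
E[c₂] = 0.6·8 + 0.4·18 = 12
Firm 1's FOC against E[q₂] yields q₁ = (68 − 2·17 + E[c₂])/6 = (68 − 34 + 12)/6 = 7.66667.
q₂(high-cost) = (68 − 18 − 2·7.66667)/4 = 8.66667.

8.67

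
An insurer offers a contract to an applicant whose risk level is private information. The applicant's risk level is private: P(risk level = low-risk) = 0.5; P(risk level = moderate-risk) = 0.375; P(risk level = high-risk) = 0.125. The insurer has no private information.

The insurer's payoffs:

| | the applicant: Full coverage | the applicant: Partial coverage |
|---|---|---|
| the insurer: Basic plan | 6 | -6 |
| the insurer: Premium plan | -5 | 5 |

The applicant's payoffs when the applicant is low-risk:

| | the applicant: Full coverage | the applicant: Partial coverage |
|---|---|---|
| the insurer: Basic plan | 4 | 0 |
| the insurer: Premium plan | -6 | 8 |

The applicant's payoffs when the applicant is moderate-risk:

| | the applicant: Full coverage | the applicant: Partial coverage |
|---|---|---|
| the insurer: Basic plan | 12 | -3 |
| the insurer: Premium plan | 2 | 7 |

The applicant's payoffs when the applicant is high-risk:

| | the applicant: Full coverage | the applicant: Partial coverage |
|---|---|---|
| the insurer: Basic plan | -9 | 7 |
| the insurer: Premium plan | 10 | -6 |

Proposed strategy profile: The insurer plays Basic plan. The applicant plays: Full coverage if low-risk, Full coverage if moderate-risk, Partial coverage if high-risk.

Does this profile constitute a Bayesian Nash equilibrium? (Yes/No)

The insurer plays Basic plan: E[Basic plan] = 0.5·(6) + 0.375·(6) + 0.125·(-6) = 4.5; E[Premium plan] = -3.75. Best-responding. ✓
The applicant (risk level low-risk), facing Basic plan: Full coverage gives 4, Partial coverage gives 0. Proposed Full coverage is best. ✓
The applicant (risk level moderate-risk), facing Basic plan: Full coverage gives 12, Partial coverage gives -3. Proposed Full coverage is best. ✓
The applicant (risk level high-risk), facing Basic plan: Full coverage gives -9, Partial coverage gives 7. Proposed Partial coverage is best. ✓

Yes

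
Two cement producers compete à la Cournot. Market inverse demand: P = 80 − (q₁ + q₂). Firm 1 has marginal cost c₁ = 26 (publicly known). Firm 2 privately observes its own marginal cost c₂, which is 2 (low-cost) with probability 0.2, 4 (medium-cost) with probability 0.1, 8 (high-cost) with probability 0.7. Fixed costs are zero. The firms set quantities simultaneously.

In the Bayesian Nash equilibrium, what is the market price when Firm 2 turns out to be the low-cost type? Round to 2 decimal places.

35.27

Type-c best response for Firm 2: q₂(c) = (80 − c)/2 − q₁/2.
Firm 1 maximizes expected profit; its first-order condition is 80 − 2q₁ − E[q₂] − 26 = 0.
Substituting E[q₂] and solving: E[c₂] = 6.4, so q₁ = (80 − 2·26 + 6.4)/3 = 11.4667.
q₂(low-cost) = 33.2667, so P = 80 − (11.4667 + 33.2667) = 35.2667.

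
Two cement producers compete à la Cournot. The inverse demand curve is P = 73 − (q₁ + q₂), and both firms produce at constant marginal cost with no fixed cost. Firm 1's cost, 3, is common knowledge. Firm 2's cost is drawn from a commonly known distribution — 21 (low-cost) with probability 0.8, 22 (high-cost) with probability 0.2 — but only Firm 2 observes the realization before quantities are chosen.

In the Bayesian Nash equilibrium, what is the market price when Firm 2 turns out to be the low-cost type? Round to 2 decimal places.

32.30

Type-c best response for Firm 2: q₂(c) = (73 − c)/2 − q₁/2.
Firm 1 maximizes expected profit; its first-order condition is 73 − 2q₁ − E[q₂] − 3 = 0.
Substituting E[q₂] and solving: E[c₂] = 21.2, so q₁ = (73 − 2·3 + 21.2)/3 = 29.4.
q₂(low-cost) = 11.3, so P = 73 − (29.4 + 11.3) = 32.3.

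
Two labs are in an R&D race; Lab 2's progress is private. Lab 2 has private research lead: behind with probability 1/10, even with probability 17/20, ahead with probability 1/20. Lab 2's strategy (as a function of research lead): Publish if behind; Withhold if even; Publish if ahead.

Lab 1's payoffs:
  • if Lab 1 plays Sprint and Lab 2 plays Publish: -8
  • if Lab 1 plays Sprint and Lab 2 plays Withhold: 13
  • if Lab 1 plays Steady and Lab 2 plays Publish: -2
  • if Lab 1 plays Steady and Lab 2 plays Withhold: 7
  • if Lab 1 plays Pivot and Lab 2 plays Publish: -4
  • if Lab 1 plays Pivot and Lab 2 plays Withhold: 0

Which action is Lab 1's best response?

Sprint

E[Sprint] = 1/10·(-8) + 17/20·(13) + 1/20·(-8) = 197/20
E[Steady] = 1/10·(-2) + 17/20·(7) + 1/20·(-2) = 113/20
E[Pivot] = 1/10·(-4) + 17/20·(0) + 1/20·(-4) = -3/5
Best response: Sprint (197/20 is the largest).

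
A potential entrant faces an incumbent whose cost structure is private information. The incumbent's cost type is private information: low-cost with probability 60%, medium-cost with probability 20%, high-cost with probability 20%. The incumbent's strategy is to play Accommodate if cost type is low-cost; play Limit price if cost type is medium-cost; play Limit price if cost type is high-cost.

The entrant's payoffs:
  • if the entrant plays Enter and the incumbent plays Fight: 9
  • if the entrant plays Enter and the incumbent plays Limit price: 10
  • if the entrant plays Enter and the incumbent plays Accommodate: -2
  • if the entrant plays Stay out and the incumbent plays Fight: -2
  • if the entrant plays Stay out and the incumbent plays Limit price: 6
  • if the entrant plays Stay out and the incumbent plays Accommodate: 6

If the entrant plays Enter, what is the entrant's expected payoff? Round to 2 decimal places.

Take the expectation over the incumbent's cost type, weighting each type's action by its prior probability.
E[Enter] = 0.6·(-2) + 0.2·10 + 0.2·10 = (-1.2) + 2 + 2 = 2.8

2.80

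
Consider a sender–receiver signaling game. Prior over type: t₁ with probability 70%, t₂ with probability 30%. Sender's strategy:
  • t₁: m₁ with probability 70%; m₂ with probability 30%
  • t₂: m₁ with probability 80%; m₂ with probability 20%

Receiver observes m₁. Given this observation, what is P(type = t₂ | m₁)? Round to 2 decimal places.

0.33

P(m₁) = 0.7·0.7 + 0.3·0.8 = 0.73
P(t₂ | m₁) = (0.3·0.8) / 0.73 = 0.24 / 0.73 = 0.328767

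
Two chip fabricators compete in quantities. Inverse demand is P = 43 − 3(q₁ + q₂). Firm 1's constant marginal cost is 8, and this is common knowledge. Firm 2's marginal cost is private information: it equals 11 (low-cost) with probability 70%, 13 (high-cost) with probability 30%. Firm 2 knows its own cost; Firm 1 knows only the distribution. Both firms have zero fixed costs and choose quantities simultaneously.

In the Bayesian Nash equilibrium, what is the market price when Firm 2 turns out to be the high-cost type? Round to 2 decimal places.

21.57

Type-c best response for Firm 2: q₂(c) = (43 − c)/6 − q₁/2.
Firm 1 maximizes expected profit; its first-order condition is 43 − 6q₁ − 3E[q₂] − 8 = 0.
Substituting E[q₂] and solving: E[c₂] = 11.6, so q₁ = (43 − 2·8 + 11.6)/9 = 4.28889.
q₂(high-cost) = 2.85556, so P = 43 − 3·(4.28889 + 2.85556) = 21.5667.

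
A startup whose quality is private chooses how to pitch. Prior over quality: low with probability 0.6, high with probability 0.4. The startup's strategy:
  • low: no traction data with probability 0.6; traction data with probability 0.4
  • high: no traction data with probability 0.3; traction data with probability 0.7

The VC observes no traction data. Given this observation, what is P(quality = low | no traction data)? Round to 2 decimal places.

Apply Bayes' rule using the sender's strategy as the likelihood.
P(no traction data) = 0.6·0.6 + 0.4·0.3 = 0.48
P(low | no traction data) = (0.6·0.6) / 0.48 = 0.36 / 0.48 = 0.75

0.75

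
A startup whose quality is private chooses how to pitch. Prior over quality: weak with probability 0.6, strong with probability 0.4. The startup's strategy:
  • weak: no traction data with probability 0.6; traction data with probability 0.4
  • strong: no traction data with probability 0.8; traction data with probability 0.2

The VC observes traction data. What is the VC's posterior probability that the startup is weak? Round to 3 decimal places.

0.750

P(traction data) = 0.6·0.4 + 0.4·0.2 = 0.32
P(weak | traction data) = (0.6·0.4) / 0.32 = 0.24 / 0.32 = 0.75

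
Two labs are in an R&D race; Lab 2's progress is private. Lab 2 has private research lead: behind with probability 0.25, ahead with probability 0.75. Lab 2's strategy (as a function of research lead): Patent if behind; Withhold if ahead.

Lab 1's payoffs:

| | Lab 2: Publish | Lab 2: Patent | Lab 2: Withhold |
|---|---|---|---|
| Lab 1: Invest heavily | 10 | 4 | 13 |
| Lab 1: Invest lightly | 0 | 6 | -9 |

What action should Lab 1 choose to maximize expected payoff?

E[Invest heavily] = 0.25·(4) + 0.75·(13) = 10.75
E[Invest lightly] = 0.25·(6) + 0.75·(-9) = -5.25
Best response: Invest heavily (10.75 is the largest).

Invest heavily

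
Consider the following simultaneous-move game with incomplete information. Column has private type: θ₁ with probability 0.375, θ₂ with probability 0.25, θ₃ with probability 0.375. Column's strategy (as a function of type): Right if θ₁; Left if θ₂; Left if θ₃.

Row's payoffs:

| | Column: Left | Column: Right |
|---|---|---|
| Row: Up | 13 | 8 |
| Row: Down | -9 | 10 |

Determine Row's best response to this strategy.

E[Up] = 0.375·(8) + 0.25·(13) + 0.375·(13) = 11.125
E[Down] = 0.375·(10) + 0.25·(-9) + 0.375·(-9) = -1.875
Best response: Up (11.125 is the largest).

Up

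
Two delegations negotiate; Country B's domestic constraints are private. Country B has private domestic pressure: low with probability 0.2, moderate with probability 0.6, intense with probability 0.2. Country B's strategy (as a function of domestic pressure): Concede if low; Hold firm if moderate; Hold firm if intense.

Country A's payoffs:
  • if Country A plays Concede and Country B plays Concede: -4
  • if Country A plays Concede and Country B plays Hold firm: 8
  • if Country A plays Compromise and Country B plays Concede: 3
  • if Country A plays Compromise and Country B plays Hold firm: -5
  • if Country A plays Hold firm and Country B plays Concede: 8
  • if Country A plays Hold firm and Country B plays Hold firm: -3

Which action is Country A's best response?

Concede

Compute Country A's expected payoff for each action, taking the expectation over Country B's type.
E[Concede] = 0.2·(-4) + 0.6·(8) + 0.2·(8) = 5.6
E[Compromise] = 0.2·(3) + 0.6·(-5) + 0.2·(-5) = -3.4
E[Hold firm] = 0.2·(8) + 0.6·(-3) + 0.2·(-3) = -0.8
Best response: Concede (5.6 is the largest).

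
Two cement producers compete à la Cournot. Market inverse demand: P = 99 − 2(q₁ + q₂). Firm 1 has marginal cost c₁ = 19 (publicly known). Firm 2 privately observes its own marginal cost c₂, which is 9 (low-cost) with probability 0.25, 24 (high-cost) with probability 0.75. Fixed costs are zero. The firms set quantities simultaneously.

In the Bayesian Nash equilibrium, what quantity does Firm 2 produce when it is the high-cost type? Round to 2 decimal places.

11.98

Firm 2 with cost c maximizes (99 − 2(q₁+q₂) − c)·q₂, giving q₂(c) = (99 − c − 2q₁)/4.
E[c₂] = 0.25·9 + 0.75·24 = 20.25
Firm 1's FOC against E[q₂] yields q₁ = (99 − 2·19 + E[c₂])/6 = (99 − 38 + 20.25)/6 = 13.5417.
q₂(high-cost) = (99 − 24 − 2·13.5417)/4 = 11.9792.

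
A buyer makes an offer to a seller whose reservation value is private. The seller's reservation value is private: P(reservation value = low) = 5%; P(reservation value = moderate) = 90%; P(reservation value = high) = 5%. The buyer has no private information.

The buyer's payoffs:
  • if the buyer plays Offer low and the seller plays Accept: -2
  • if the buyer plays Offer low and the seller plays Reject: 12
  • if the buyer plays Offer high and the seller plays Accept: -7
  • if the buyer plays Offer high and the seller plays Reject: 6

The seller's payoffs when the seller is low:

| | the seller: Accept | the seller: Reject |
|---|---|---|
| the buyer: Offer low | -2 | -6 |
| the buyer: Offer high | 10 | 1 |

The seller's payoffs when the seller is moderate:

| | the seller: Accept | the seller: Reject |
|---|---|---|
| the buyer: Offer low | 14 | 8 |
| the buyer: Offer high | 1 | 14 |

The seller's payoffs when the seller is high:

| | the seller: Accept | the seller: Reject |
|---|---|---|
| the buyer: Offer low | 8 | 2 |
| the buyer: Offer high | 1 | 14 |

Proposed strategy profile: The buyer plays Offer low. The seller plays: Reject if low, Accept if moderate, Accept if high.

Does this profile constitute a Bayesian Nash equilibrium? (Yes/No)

No

The buyer plays Offer low: E[Offer low] = 0.05·(12) + 0.9·(-2) + 0.05·(-2) = -1.3; E[Offer high] = -6.35. Best-responding. ✓
The seller (reservation value low), facing Offer low: Accept gives -2, Reject gives -6. Proposed Reject is not best — profitable deviation exists. ✗
The seller (reservation value moderate), facing Offer low: Accept gives 14, Reject gives 8. Proposed Accept is best. ✓
The seller (reservation value high), facing Offer low: Accept gives 8, Reject gives 2. Proposed Accept is best. ✓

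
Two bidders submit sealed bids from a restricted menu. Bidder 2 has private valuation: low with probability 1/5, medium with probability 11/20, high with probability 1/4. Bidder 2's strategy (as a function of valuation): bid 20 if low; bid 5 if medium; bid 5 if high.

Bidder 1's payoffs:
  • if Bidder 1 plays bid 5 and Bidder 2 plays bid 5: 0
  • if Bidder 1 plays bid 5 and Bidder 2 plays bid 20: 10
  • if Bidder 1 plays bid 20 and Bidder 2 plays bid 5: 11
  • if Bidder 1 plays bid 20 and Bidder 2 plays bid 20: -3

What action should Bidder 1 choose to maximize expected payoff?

E[bid 5] = 1/5·(10) + 11/20·(0) + 1/4·(0) = 2
E[bid 20] = 1/5·(-3) + 11/20·(11) + 1/4·(11) = 41/5
Best response: bid 20 (41/5 is the largest).

bid 20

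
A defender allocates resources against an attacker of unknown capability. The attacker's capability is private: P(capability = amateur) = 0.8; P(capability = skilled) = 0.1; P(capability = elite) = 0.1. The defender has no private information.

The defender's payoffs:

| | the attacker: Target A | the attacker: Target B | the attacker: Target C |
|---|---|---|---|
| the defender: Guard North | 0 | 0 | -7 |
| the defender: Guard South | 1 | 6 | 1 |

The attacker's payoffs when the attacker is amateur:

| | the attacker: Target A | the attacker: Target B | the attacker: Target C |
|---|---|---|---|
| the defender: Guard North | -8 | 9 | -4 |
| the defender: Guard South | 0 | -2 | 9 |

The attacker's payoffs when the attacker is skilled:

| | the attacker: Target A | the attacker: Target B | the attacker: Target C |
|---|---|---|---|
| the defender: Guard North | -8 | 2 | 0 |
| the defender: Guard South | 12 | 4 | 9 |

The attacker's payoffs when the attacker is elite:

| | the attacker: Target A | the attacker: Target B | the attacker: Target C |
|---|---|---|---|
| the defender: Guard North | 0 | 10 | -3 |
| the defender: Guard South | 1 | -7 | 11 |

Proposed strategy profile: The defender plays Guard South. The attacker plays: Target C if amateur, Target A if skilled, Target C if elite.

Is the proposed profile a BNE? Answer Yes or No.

A profile is a BNE iff every type of every player is best-responding given beliefs about the other side.
The defender plays Guard South: E[Guard South] = 0.8·(1) + 0.1·(1) + 0.1·(1) = 1; E[Guard North] = -6.3. Best-responding. ✓
The attacker (capability amateur), facing Guard South: Target A gives 0, Target B gives -2, Target C gives 9. Proposed Target C is best. ✓
The attacker (capability skilled), facing Guard South: Target A gives 12, Target B gives 4, Target C gives 9. Proposed Target A is best. ✓
The attacker (capability elite), facing Guard South: Target A gives 1, Target B gives -7, Target C gives 11. Proposed Target C is best. ✓

Yes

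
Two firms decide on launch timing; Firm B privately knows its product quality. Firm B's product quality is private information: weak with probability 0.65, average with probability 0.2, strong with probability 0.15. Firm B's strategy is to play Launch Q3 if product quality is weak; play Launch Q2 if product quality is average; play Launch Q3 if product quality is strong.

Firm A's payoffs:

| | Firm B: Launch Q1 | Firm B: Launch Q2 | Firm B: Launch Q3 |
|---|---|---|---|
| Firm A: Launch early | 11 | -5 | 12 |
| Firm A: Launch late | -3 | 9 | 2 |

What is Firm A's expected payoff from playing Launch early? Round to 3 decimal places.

8.600

E[Launch early] = 0.65·12 + 0.2·(-5) + 0.15·12 = 7.8 + (-1) + 1.8 = 8.6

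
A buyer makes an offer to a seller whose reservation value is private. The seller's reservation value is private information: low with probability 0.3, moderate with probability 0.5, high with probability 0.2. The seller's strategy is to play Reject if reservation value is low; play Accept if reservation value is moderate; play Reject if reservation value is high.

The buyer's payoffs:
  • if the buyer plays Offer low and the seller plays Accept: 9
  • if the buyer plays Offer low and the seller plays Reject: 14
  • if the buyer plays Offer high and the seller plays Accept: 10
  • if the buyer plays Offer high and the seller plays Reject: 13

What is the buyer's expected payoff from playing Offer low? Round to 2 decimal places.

11.50

E[Offer low] = 0.3·14 + 0.5·9 + 0.2·14 = 4.2 + 4.5 + 2.8 = 11.5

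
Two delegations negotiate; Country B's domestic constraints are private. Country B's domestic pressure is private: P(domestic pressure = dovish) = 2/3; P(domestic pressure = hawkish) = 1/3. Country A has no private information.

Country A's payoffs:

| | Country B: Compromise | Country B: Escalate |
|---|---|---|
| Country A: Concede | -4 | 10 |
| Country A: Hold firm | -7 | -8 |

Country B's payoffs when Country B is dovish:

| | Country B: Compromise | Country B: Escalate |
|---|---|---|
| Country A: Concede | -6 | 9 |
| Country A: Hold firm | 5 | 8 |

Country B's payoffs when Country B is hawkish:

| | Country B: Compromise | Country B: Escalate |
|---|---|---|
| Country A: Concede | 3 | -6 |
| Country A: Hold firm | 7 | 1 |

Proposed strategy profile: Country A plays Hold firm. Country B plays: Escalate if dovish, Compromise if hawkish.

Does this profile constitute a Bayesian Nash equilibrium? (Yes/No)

No

Country A plays Hold firm: E[Hold firm] = 2/3·(-8) + 1/3·(-7) = -23/3; E[Concede] = 16/3. Not best-responding. ✗
Country B (domestic pressure dovish), facing Hold firm: Compromise gives 5, Escalate gives 8. Proposed Escalate is best. ✓
Country B (domestic pressure hawkish), facing Hold firm: Compromise gives 7, Escalate gives 1. Proposed Compromise is best. ✓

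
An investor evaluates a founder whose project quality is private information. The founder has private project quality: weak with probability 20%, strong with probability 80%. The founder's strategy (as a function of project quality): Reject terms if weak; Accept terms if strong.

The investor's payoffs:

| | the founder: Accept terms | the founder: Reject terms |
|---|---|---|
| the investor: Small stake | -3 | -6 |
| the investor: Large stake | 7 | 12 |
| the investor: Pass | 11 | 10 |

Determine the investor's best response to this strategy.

Pass

E[Small stake] = 0.2·(-6) + 0.8·(-3) = -3.6
E[Large stake] = 0.2·(12) + 0.8·(7) = 8
E[Pass] = 0.2·(10) + 0.8·(11) = 10.8
Best response: Pass (10.8 is the largest).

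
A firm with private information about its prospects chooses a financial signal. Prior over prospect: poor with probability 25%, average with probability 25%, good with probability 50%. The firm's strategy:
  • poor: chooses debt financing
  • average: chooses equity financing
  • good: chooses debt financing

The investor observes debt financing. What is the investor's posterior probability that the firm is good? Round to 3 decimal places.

P(debt financing) = 0.25·1 + 0.25·0 + 0.5·1 = 0.75
P(good | debt financing) = (0.5·1) / 0.75 = 0.5 / 0.75 = 0.666667

0.667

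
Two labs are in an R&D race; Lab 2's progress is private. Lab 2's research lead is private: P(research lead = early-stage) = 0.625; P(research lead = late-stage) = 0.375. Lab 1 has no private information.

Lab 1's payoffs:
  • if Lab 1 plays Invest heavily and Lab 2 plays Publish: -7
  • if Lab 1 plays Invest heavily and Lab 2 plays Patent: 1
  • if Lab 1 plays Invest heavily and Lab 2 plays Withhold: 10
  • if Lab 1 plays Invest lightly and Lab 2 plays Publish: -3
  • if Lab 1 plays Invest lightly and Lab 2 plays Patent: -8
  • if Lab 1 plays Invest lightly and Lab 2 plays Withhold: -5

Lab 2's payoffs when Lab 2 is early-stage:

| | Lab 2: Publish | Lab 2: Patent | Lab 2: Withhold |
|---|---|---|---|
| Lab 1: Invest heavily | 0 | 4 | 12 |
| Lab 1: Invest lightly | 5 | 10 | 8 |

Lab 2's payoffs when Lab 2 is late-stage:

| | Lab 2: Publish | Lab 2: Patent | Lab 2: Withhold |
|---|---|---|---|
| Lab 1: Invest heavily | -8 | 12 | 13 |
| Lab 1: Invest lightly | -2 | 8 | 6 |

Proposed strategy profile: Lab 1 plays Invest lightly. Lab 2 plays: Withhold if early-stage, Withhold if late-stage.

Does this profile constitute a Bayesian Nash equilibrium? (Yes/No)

No

A profile is a BNE iff every type of every player is best-responding given beliefs about the other side.
Lab 1 plays Invest lightly: E[Invest lightly] = 0.625·(-5) + 0.375·(-5) = -5; E[Invest heavily] = 10. Not best-responding. ✗
Lab 2 (research lead early-stage), facing Invest lightly: Publish gives 5, Patent gives 10, Withhold gives 8. Proposed Withhold is not best — profitable deviation exists. ✗
Lab 2 (research lead late-stage), facing Invest lightly: Publish gives -2, Patent gives 8, Withhold gives 6. Proposed Withhold is not best — profitable deviation exists. ✗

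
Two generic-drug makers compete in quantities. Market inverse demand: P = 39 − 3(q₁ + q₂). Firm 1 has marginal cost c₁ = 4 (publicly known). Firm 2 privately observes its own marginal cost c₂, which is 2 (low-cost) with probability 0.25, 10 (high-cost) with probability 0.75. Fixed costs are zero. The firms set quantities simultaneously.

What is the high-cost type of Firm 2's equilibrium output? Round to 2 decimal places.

Each type of Firm 2 best-responds to q₁; Firm 1 best-responds to the expected q₂ over Firm 2's types.
Firm 2 with cost c maximizes (39 − 3(q₁+q₂) − c)·q₂, giving q₂(c) = (39 − c − 3q₁)/6.
E[c₂] = 0.25·2 + 0.75·10 = 8
Firm 1's FOC against E[q₂] yields q₁ = (39 − 2·4 + E[c₂])/9 = (39 − 8 + 8)/9 = 4.33333.
q₂(high-cost) = (39 − 10 − 3·4.33333)/6 = 2.66667.

2.67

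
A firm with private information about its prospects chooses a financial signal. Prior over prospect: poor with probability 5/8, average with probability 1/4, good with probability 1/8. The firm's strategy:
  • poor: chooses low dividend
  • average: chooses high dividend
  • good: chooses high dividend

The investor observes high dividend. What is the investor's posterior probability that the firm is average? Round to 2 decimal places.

Apply Bayes' rule using the sender's strategy as the likelihood.
P(high dividend) = (5/8)·0 + (1/4)·1 + (1/8)·1 = 3/8
P(average | high dividend) = ((1/4)·1) / (3/8) = (1/4) / (3/8) = 2/3

0.67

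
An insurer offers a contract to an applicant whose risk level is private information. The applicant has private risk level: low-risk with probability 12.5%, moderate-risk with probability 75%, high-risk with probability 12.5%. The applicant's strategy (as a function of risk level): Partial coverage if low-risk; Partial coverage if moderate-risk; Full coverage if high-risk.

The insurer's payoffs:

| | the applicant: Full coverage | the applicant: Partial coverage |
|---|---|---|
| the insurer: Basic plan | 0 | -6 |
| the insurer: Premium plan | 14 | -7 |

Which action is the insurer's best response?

Premium plan

E[Basic plan] = 0.125·(-6) + 0.75·(-6) + 0.125·(0) = -5.25
E[Premium plan] = 0.125·(-7) + 0.75·(-7) + 0.125·(14) = -4.375
Best response: Premium plan (-4.375 is the largest).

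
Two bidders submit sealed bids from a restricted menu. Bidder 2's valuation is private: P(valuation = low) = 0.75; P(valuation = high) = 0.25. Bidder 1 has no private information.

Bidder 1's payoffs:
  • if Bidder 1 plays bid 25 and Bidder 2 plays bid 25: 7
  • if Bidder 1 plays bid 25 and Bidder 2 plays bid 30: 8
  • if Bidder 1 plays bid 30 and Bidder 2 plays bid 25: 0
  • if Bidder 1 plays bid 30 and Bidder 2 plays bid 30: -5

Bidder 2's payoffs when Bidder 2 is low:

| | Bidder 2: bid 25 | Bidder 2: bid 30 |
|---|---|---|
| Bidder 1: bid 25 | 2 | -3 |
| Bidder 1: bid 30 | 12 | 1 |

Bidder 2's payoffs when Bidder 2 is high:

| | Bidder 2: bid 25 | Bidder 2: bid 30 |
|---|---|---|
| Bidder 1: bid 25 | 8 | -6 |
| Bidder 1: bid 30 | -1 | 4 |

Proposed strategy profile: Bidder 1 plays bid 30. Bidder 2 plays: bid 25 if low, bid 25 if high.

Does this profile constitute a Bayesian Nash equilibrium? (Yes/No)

No

Bidder 1 plays bid 30: E[bid 30] = 0.75·(0) + 0.25·(0) = 0; E[bid 25] = 7. Not best-responding. ✗
Bidder 2 (valuation low), facing bid 30: bid 25 gives 12, bid 30 gives 1. Proposed bid 25 is best. ✓
Bidder 2 (valuation high), facing bid 30: bid 25 gives -1, bid 30 gives 4. Proposed bid 25 is not best — profitable deviation exists. ✗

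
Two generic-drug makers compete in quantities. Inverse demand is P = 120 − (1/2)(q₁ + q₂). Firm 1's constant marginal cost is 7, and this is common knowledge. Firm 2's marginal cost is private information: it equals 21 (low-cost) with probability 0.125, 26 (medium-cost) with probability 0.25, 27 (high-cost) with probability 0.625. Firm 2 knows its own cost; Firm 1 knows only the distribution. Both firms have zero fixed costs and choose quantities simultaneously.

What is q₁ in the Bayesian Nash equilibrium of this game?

Each type of Firm 2 best-responds to q₁; Firm 1 best-responds to the expected q₂ over Firm 2's types.
Firm 2 with cost c maximizes (120 − (1/2)(q₁+q₂) − c)·q₂, giving q₂(c) = (120 − c − (1/2)q₁).
E[c₂] = 0.125·21 + 0.25·26 + 0.625·27 = 26
Firm 1's FOC against E[q₂] yields q₁ = (120 − 2·7 + E[c₂])/(3/2) = (120 − 14 + 26)/(3/2) = 88.

88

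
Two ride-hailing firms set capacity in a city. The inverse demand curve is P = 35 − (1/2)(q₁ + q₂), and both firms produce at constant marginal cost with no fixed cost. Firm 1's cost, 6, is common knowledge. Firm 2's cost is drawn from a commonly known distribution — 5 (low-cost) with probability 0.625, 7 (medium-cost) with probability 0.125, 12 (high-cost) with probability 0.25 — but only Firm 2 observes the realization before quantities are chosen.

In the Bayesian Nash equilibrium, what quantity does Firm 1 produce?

Firm 2 with cost c maximizes (35 − (1/2)(q₁+q₂) − c)·q₂, giving q₂(c) = (35 − c − (1/2)q₁).
E[c₂] = 0.625·5 + 0.125·7 + 0.25·12 = 7
Firm 1's FOC against E[q₂] yields q₁ = (35 − 2·6 + E[c₂])/(3/2) = (35 − 12 + 7)/(3/2) = 20.

20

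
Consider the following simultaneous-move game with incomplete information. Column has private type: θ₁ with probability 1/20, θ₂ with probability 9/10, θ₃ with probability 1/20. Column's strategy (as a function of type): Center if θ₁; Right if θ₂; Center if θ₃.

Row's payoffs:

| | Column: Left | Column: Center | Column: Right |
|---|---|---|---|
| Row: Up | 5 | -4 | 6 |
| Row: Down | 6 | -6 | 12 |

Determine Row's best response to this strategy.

Down

E[Up] = 1/20·(-4) + 9/10·(6) + 1/20·(-4) = 5
E[Down] = 1/20·(-6) + 9/10·(12) + 1/20·(-6) = 51/5
Best response: Down (51/5 is the largest).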